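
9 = 9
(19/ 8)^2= 361/ 64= 5.64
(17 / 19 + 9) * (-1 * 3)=-564 / 19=-29.68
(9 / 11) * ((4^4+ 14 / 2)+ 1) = 216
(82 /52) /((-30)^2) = 41 /23400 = 0.00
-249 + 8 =-241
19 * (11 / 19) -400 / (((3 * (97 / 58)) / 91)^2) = -11141982109 / 84681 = -131575.94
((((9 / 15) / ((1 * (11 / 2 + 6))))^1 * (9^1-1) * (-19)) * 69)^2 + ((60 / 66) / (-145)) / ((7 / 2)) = 16715559068 / 55825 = 299427.84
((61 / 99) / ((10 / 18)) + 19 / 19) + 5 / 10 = 287 / 110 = 2.61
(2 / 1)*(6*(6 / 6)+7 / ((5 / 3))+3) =132 / 5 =26.40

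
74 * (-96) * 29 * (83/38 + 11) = -51607008/19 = -2716158.32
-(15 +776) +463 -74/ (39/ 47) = -16270/ 39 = -417.18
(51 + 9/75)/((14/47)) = 171.62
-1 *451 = -451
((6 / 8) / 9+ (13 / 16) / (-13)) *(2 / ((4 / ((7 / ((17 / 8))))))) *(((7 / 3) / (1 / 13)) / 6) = 0.17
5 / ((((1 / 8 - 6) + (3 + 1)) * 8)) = -1 / 3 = -0.33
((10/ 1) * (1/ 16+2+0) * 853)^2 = 19809155025/ 64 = 309518047.27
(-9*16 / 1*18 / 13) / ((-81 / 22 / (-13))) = -704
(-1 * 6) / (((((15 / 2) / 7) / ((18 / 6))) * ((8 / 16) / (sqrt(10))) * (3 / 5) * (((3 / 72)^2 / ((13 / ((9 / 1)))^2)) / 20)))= -12113920 * sqrt(10) / 9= -4256397.62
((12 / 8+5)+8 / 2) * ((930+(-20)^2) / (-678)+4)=4837 / 226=21.40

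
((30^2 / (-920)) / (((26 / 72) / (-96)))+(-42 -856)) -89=-217353 / 299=-726.93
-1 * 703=-703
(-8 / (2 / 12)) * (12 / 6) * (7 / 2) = -336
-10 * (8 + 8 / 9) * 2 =-1600 / 9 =-177.78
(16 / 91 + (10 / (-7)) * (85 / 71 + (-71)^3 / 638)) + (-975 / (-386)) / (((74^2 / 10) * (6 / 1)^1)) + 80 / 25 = 17493212260594479 / 21782673032120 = 803.08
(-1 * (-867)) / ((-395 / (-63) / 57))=3113397 / 395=7882.02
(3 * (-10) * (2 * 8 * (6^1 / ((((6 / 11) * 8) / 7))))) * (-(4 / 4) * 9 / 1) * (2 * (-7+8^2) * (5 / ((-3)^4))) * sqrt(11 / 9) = 292600 * sqrt(11) / 3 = 323481.47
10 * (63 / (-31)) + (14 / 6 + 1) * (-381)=-40000 / 31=-1290.32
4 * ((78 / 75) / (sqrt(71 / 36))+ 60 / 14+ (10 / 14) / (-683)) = 624 * sqrt(71) / 1775+ 81940 / 4781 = 20.10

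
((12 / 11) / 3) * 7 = 2.55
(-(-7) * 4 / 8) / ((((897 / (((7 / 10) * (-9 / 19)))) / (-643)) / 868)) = 20511057 / 28405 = 722.09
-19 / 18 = -1.06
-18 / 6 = -3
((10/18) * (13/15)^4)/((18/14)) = 0.24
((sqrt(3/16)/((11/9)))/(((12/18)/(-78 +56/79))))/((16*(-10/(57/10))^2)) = -267818319*sqrt(3)/556160000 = -0.83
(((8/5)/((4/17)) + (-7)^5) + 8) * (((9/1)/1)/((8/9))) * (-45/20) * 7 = 428452983/160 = 2677831.14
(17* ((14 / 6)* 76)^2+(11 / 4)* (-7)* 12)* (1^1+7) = 38474632 / 9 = 4274959.11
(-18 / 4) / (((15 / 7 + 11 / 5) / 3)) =-945 / 304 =-3.11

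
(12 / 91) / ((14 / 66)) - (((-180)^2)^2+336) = -668697333636 / 637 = -1049760335.38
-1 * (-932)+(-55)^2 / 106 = 101817 / 106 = 960.54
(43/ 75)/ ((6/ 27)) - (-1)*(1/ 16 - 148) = -58143/ 400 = -145.36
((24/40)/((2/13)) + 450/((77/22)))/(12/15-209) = -3091/4858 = -0.64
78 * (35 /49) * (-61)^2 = 1451190 /7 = 207312.86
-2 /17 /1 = -2 /17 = -0.12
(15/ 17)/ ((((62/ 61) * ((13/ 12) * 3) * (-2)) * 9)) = -305/ 20553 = -0.01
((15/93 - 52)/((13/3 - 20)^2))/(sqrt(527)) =-0.01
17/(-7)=-17/7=-2.43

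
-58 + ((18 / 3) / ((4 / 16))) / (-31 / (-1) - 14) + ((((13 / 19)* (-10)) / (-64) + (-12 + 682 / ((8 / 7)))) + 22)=550.27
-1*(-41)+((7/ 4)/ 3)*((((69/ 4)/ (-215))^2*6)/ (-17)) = 1030969073/ 25146400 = 41.00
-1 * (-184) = 184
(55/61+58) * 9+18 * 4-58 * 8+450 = 35875/61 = 588.11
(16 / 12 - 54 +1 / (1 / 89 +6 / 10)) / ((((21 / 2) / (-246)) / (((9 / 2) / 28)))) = 5121843 / 26656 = 192.15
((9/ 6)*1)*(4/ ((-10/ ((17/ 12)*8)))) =-34/ 5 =-6.80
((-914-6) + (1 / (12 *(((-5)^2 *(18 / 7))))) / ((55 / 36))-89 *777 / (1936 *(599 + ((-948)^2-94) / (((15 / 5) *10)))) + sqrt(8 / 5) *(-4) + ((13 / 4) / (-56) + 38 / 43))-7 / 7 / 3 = -1315530600181573 / 1430689722000-8 *sqrt(10) / 5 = -924.57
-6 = -6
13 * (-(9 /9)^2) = -13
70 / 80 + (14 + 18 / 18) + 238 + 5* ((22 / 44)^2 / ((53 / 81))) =108453 / 424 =255.79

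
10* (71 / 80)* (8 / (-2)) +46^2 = 4161 / 2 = 2080.50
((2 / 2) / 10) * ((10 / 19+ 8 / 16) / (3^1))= 0.03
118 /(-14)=-59 /7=-8.43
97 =97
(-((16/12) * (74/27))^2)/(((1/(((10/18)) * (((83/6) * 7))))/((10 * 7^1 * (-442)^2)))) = -1740372217875200/177147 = -9824452109.69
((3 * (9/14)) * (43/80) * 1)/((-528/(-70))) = 387/2816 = 0.14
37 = 37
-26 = -26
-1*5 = -5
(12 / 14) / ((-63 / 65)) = -130 / 147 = -0.88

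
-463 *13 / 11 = -6019 / 11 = -547.18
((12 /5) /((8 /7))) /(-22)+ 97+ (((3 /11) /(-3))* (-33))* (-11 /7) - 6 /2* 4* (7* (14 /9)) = -177761 /4620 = -38.48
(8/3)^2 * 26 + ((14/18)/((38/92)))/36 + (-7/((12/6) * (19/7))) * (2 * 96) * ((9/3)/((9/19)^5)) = -7718937295/249318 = -30960.21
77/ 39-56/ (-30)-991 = -192496/ 195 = -987.16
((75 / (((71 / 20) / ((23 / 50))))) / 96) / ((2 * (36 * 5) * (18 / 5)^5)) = 71875 / 154551545856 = 0.00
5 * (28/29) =140/29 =4.83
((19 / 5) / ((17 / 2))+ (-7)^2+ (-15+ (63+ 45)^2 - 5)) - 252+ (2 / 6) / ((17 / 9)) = 972538 / 85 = 11441.62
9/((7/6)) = 54/7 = 7.71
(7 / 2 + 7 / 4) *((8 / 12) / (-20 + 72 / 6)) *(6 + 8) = -49 / 8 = -6.12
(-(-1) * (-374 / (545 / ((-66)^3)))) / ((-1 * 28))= -26880876 / 3815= -7046.10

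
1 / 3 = 0.33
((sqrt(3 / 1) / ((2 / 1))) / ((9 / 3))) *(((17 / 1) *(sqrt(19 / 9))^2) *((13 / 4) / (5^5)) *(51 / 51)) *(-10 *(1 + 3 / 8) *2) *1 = -46189 *sqrt(3) / 270000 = -0.30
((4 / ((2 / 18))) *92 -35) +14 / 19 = 62277 / 19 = 3277.74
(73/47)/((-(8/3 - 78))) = 219/10622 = 0.02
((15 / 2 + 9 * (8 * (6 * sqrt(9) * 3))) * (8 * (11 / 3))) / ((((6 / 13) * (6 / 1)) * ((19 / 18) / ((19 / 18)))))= 41263.44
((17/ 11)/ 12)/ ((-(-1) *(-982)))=-17/ 129624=-0.00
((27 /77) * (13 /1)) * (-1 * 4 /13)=-108 /77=-1.40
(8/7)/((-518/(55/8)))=-55/3626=-0.02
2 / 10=1 / 5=0.20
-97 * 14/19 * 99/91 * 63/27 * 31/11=-126294/247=-511.31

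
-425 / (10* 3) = -85 / 6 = -14.17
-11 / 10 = -1.10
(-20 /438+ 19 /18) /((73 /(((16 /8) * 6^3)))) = 31848 /5329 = 5.98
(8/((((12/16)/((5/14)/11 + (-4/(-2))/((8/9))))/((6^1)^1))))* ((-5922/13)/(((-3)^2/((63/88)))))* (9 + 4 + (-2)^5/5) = -24978996/715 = -34935.66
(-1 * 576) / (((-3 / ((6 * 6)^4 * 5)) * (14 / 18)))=14511882240 / 7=2073126034.29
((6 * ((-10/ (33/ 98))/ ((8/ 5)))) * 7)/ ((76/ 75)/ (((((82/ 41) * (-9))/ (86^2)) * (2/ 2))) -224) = 5788125/ 4754728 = 1.22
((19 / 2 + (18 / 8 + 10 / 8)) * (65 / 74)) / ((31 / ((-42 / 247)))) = -1365 / 21793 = -0.06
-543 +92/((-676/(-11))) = -91514/169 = -541.50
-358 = -358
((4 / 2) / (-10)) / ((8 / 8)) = -1 / 5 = -0.20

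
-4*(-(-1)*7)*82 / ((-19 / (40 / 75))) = 64.45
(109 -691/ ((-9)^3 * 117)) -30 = 6738838/ 85293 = 79.01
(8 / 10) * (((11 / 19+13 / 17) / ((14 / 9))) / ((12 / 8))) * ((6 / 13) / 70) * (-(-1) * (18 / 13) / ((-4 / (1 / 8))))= -2511 / 19105450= -0.00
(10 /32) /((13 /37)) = 185 /208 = 0.89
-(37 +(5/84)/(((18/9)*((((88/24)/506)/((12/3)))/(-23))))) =2386/7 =340.86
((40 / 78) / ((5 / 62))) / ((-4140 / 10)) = -124 / 8073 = -0.02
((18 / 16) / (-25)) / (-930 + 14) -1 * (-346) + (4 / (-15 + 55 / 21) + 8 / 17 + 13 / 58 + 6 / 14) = 2850317292327 / 8218901600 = 346.80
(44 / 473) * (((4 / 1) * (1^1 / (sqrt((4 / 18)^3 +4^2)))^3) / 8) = 19683 * sqrt(2918) / 1464532528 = 0.00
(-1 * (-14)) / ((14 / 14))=14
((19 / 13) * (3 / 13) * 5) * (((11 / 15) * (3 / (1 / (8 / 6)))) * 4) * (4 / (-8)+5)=15048 / 169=89.04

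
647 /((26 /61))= 39467 /26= 1517.96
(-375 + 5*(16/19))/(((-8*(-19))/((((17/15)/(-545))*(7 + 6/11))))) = 1988099/51940680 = 0.04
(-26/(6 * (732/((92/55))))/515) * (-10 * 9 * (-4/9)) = -2392/3110085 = -0.00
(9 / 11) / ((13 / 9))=81 / 143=0.57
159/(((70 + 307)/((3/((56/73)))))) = 34821/21112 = 1.65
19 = 19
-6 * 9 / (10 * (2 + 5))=-27 / 35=-0.77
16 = 16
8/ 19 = 0.42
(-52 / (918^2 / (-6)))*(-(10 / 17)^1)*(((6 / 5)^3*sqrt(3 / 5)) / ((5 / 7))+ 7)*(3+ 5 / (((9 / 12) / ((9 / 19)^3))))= -15431780 / 2729559627 -24690848*sqrt(15) / 63184250625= -0.01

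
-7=-7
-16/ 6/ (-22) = 4/ 33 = 0.12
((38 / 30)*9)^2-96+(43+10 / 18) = 17441 / 225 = 77.52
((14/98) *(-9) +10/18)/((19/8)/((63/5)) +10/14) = -368/455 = -0.81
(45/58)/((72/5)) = 25/464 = 0.05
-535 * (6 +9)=-8025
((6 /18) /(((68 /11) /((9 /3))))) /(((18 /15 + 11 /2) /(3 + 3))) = 165 /1139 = 0.14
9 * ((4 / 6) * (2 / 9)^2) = 8 / 27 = 0.30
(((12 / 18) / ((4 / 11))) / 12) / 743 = 11 / 53496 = 0.00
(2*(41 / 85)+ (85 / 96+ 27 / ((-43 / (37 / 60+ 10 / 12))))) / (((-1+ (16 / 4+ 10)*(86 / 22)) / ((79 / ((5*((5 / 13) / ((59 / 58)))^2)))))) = 168553848149687 / 87199118640000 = 1.93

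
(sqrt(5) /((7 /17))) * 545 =9265 * sqrt(5) /7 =2959.60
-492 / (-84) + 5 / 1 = 76 / 7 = 10.86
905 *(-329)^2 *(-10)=-979581050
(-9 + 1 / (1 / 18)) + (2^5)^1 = 41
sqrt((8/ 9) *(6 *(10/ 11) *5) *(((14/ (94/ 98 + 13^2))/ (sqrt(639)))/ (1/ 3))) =70 *sqrt(53438) *71^(3/ 4)/ 813021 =0.49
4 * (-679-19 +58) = -2560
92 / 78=46 / 39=1.18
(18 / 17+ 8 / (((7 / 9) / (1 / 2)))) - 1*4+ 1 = 381 / 119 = 3.20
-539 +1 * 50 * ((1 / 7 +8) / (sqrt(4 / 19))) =-539 +1425 * sqrt(19) / 7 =348.35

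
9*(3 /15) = 1.80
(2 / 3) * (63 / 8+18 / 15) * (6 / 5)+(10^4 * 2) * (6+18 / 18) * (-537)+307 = -3758984287 / 50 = -75179685.74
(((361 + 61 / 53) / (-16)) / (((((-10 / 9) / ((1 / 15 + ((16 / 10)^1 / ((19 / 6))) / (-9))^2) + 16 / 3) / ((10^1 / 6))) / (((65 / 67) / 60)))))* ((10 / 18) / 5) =29705 / 4392785856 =0.00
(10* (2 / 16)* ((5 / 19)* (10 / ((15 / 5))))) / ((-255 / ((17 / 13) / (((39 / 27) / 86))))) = -1075 / 3211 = -0.33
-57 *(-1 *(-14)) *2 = -1596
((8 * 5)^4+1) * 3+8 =7680011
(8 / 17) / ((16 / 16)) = 8 / 17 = 0.47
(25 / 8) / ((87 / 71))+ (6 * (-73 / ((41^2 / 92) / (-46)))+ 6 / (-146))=94392827375 / 85408248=1105.20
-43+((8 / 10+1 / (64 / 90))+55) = 2273 / 160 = 14.21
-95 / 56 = -1.70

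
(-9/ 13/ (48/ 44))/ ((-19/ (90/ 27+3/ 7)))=869/ 6916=0.13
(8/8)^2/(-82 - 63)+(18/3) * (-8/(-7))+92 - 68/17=96273/1015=94.85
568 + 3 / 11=6251 / 11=568.27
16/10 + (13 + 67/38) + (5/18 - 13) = 3113/855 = 3.64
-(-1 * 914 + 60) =854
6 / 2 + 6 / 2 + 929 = 935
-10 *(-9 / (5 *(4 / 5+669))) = 90 / 3349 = 0.03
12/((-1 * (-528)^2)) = -1/23232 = -0.00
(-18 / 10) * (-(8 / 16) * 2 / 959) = 9 / 4795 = 0.00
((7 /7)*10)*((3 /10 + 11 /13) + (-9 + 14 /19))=-17579 /247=-71.17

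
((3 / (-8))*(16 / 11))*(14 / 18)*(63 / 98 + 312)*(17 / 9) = -24803 / 99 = -250.54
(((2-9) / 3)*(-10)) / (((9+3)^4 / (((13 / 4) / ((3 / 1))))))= 455 / 373248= 0.00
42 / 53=0.79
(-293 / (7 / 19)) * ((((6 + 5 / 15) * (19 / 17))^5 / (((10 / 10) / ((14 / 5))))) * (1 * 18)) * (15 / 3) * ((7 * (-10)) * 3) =9556860840009886760 / 12778713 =747873501815.86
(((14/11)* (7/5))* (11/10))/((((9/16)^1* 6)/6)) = 784/225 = 3.48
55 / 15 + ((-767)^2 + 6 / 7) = 12354164 / 21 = 588293.52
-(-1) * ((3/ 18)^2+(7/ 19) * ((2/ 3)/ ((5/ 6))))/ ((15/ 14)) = 7721/ 25650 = 0.30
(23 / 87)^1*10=230 / 87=2.64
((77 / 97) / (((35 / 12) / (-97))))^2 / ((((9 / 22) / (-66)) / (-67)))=188341824 / 25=7533672.96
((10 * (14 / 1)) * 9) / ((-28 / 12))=-540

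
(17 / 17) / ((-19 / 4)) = -4 / 19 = -0.21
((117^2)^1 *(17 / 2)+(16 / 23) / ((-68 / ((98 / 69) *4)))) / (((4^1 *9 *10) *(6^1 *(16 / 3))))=6278360891 / 621596160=10.10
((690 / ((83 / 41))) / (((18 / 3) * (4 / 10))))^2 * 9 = 5002025625 / 27556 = 181522.20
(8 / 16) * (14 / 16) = 7 / 16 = 0.44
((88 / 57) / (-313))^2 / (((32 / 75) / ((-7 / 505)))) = -8470 / 10716143127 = -0.00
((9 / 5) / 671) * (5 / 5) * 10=18 / 671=0.03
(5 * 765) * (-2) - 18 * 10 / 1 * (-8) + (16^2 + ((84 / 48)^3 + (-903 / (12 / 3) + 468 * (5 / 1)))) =-245401 / 64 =-3834.39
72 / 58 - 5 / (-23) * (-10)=-622 / 667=-0.93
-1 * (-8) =8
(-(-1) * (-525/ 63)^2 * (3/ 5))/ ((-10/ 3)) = -25/ 2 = -12.50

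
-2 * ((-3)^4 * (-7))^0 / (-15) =0.13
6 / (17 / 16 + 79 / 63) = 6048 / 2335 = 2.59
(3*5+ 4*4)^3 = 29791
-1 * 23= -23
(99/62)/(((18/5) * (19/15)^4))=2784375/16159804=0.17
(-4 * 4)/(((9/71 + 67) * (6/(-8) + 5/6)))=-6816/2383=-2.86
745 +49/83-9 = 61137/83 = 736.59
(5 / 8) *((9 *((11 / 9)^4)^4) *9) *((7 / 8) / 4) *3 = 1608240545225025635 / 1952152956156672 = 823.83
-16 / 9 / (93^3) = -16 / 7239213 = -0.00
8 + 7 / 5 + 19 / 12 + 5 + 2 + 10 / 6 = 393 / 20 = 19.65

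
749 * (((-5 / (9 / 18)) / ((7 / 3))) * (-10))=32100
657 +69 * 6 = 1071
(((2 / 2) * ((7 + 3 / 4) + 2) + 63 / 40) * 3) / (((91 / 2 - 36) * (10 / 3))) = 1.07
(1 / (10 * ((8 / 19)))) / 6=19 / 480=0.04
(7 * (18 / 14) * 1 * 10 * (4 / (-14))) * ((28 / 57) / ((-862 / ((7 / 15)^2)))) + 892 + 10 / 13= 1425628106 / 1596855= 892.77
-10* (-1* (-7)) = -70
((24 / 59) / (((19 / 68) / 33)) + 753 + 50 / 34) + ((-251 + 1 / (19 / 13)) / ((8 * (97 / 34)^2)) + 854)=296335664258 / 179307313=1652.67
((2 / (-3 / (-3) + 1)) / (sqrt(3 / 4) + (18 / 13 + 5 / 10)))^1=637 / 947-169*sqrt(3) / 947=0.36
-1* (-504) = 504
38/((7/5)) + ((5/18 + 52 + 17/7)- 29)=6659/126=52.85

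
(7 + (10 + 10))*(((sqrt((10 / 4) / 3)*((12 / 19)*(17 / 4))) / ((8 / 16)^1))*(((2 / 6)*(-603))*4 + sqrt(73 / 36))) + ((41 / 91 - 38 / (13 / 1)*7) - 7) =153*sqrt(30)*(-4824 + sqrt(73)) / 38 - 2458 / 91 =-106222.45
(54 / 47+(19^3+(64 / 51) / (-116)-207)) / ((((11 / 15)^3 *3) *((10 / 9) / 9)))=1404781754625 / 30840601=45549.75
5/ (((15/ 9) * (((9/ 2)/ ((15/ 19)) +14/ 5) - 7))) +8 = 10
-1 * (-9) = 9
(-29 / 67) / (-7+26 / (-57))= 1653 / 28475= 0.06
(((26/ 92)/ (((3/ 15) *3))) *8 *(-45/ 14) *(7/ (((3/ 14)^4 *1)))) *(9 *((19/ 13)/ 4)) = -9123800/ 69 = -132228.99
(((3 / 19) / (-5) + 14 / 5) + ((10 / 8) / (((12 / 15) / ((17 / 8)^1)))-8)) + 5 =37559 / 12160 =3.09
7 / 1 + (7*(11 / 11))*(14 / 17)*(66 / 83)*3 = 29281 / 1411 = 20.75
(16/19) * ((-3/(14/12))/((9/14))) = -64/19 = -3.37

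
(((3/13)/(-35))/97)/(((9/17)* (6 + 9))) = -17/1986075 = -0.00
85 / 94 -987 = -986.10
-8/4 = -2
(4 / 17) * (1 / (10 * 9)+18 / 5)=130 / 153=0.85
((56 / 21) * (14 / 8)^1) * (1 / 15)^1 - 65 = -2911 / 45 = -64.69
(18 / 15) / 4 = 3 / 10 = 0.30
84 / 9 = 28 / 3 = 9.33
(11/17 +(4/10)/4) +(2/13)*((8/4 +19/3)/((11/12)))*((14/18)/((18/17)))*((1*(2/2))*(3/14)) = 634847/656370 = 0.97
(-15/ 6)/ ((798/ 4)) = -5/ 399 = -0.01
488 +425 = 913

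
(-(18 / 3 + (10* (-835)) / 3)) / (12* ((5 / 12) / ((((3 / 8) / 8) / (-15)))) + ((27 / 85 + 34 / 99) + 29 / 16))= -373940160 / 215090957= -1.74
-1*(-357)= 357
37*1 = 37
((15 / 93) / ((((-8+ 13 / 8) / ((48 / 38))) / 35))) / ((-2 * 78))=0.01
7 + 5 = 12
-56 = -56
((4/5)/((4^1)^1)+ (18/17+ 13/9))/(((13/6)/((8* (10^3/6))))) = 1663.55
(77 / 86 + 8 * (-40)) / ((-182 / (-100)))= -52775 / 301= -175.33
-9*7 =-63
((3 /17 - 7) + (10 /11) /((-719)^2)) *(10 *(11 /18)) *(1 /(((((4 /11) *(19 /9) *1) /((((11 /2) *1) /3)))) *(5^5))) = -39908344993 /1252338022500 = -0.03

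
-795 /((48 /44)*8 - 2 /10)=-43725 /469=-93.23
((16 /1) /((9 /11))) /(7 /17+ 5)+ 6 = 1990 /207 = 9.61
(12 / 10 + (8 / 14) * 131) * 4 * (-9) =-95832 / 35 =-2738.06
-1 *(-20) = 20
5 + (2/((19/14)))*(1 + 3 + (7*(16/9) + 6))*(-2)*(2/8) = -1973/171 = -11.54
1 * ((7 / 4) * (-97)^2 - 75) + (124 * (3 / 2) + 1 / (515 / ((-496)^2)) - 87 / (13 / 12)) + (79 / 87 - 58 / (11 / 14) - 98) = 430640988469 / 25628460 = 16803.23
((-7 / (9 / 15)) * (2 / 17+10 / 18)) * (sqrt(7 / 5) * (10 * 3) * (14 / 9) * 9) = -100940 * sqrt(35) / 153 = -3903.07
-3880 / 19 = -204.21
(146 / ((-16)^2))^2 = 5329 / 16384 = 0.33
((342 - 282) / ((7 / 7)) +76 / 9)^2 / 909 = 379456 / 73629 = 5.15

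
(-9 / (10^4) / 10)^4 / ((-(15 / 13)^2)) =-123201 / 2500000000000000000000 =-0.00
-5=-5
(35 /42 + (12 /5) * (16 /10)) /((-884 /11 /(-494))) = 146509 /5100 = 28.73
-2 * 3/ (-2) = 3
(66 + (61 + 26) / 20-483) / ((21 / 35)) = -2751 / 4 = -687.75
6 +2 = 8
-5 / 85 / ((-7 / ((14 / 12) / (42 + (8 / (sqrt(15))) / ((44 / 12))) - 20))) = -21310915 / 126976332 - 11 * sqrt(15) / 13604607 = -0.17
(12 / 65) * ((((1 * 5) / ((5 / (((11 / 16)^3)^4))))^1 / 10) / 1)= 9415285130163 / 45739683715481600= 0.00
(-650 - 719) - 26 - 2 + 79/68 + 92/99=-1394.91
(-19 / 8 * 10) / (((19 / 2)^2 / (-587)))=2935 / 19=154.47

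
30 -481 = -451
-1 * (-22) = 22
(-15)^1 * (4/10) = -6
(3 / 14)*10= 15 / 7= 2.14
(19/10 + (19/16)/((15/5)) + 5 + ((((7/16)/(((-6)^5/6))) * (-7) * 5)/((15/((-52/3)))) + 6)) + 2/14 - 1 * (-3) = 26821429/1632960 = 16.43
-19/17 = -1.12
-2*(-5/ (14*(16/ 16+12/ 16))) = 20/ 49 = 0.41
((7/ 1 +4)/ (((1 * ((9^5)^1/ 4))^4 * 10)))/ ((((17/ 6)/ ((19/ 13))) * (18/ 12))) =107008/ 13434220332257906325105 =0.00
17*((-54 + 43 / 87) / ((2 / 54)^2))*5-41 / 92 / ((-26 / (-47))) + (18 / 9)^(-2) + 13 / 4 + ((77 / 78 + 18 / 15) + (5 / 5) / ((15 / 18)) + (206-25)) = -3315296.54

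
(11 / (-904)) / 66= -0.00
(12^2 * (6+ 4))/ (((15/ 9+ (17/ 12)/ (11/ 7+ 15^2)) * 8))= 1141920/ 10613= 107.60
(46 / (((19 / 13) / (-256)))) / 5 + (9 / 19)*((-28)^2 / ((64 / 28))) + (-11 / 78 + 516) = -6914419 / 7410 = -933.12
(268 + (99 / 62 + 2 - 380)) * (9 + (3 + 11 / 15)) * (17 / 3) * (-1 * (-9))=-21823087 / 310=-70397.05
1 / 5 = 0.20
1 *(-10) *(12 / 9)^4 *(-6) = 5120 / 27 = 189.63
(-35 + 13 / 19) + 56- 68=-880 / 19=-46.32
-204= -204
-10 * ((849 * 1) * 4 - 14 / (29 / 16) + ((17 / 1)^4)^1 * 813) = -19692728770 / 29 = -679059612.76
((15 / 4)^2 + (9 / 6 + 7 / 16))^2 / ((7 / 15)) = 3840 / 7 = 548.57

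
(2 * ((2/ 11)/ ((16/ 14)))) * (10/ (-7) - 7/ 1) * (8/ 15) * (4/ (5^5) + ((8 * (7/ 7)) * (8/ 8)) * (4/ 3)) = -2145712/ 140625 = -15.26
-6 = -6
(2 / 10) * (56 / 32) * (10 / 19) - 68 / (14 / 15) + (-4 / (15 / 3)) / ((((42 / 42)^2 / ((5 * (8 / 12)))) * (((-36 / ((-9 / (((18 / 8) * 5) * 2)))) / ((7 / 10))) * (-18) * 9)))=-1056920563 / 14543550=-72.67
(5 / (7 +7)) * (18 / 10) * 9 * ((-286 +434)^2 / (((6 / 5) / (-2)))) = -1478520 / 7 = -211217.14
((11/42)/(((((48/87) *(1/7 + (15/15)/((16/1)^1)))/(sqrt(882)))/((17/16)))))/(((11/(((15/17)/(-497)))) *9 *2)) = -0.00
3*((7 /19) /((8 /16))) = 42 /19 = 2.21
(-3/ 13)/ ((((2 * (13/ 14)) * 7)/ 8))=-0.14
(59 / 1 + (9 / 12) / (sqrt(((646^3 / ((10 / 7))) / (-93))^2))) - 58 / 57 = 656513189065 / 11322617712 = 57.98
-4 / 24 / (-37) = 0.00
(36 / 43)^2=1296 / 1849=0.70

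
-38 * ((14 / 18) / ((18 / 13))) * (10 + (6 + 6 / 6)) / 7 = -4199 / 81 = -51.84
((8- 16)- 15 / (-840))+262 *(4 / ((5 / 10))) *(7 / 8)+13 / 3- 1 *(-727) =429635 / 168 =2557.35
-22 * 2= -44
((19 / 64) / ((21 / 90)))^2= 81225 / 50176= 1.62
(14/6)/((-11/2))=-14/33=-0.42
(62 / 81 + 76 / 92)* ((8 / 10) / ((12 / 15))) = 1.59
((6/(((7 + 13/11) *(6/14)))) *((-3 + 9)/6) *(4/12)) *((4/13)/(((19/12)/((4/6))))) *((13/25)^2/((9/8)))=256256/14428125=0.02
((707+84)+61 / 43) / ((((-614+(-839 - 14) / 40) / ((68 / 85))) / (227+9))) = -85775616 / 364253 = -235.48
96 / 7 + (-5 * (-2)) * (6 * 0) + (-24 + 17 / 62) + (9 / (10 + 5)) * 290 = 71171 / 434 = 163.99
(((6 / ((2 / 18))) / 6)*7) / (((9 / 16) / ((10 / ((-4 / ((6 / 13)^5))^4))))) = 15995693175275520 / 19004963774880799438801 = 0.00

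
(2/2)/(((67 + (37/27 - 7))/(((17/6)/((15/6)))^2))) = 867/41425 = 0.02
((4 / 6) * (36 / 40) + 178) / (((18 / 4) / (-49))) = -87514 / 45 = -1944.76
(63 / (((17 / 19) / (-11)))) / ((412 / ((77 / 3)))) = -337953 / 7004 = -48.25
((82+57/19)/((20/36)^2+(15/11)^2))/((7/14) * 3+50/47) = 460647/30125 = 15.29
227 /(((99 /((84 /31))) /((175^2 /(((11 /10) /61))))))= 118738025000 /11253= 10551677.33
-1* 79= -79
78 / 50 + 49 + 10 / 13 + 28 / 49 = 118074 / 2275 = 51.90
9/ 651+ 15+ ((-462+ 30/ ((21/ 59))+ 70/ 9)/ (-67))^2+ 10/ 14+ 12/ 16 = 103757931553/ 2209288284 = 46.96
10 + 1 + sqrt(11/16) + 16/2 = sqrt(11)/4 + 19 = 19.83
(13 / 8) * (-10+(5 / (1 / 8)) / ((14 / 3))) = -65 / 28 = -2.32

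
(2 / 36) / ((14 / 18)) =1 / 14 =0.07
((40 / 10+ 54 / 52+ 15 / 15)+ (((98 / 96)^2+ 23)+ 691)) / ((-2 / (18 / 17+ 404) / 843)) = -20895509174815 / 169728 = -123111738.63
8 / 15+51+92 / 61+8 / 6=49753 / 915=54.37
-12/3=-4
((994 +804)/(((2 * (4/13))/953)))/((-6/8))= -11137711/3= -3712570.33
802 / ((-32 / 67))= -26867 / 16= -1679.19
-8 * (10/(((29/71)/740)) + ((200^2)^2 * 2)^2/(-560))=29695999999970577600/203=146285714285569347.78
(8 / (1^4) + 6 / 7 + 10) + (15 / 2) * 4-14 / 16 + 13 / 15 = 41033 / 840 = 48.85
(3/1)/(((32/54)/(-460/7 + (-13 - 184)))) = -148959/112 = -1329.99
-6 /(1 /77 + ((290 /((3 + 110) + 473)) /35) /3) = -203049 /599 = -338.98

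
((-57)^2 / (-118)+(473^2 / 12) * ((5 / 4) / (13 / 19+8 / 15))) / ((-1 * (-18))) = 6260986001 / 5896224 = 1061.86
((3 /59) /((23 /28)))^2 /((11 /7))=49392 /20255939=0.00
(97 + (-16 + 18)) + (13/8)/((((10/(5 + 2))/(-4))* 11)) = 21689/220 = 98.59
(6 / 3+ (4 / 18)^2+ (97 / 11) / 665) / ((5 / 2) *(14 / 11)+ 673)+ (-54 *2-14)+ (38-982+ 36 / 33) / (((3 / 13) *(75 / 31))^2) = -3146.92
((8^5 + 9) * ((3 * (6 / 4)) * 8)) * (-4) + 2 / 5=-23599438 / 5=-4719887.60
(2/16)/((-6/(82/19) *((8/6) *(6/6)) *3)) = -41/1824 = -0.02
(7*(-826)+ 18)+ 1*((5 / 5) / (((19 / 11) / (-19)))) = -5775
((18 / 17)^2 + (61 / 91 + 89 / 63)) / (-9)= -758390 / 2130219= -0.36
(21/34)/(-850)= -21/28900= -0.00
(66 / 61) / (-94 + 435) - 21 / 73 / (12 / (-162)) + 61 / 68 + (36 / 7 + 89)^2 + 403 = 4264126680017 / 459959276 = 9270.66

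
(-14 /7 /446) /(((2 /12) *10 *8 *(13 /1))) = -0.00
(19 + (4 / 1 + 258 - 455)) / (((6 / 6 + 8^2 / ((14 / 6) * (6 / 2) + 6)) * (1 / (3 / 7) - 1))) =-3393 / 154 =-22.03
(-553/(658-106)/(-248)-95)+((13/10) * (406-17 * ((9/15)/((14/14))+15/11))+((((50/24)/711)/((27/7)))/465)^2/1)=4521891610838628725923/11612230293302971200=389.41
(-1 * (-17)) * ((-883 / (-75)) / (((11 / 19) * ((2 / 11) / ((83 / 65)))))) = 23672347 / 9750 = 2427.93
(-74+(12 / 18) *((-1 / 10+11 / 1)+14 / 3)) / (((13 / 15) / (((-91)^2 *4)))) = -7294924 / 3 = -2431641.33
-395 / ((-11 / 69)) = 27255 / 11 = 2477.73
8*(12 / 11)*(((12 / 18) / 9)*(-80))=-5120 / 99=-51.72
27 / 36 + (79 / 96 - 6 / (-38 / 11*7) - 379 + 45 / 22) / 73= -45102559 / 10252704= -4.40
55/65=11/13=0.85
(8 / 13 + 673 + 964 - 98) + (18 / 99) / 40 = 4403313 / 2860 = 1539.62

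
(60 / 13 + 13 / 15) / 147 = 0.04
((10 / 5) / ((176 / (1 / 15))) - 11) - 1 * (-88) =101641 / 1320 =77.00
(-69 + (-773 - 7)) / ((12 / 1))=-283 / 4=-70.75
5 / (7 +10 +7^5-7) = 5 / 16817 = 0.00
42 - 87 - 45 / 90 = -91 / 2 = -45.50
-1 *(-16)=16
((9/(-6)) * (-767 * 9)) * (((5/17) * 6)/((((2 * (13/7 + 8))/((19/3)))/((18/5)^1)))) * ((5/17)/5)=8262891/6647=1243.10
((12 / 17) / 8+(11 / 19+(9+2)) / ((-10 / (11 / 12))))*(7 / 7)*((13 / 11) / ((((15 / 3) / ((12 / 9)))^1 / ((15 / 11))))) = -49036 / 117249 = -0.42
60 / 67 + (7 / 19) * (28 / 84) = 3889 / 3819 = 1.02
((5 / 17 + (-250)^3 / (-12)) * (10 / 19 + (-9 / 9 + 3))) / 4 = 265625060 / 323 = 822368.61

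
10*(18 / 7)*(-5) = -900 / 7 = -128.57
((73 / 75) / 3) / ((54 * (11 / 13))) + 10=1337449 / 133650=10.01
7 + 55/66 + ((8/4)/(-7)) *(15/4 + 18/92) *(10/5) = 5389/966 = 5.58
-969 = -969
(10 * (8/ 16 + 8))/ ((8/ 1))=85/ 8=10.62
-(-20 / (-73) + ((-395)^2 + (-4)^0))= -11389918 / 73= -156026.27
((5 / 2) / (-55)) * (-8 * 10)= 40 / 11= 3.64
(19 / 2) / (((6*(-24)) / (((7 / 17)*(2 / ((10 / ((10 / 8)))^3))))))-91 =-91.00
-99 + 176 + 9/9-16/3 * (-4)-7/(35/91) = 1217/15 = 81.13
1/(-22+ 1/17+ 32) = 17/171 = 0.10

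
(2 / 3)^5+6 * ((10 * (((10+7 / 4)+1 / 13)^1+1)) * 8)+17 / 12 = 6158.47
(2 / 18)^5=0.00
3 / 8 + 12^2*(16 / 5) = 18447 / 40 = 461.18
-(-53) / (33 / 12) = 212 / 11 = 19.27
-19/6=-3.17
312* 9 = 2808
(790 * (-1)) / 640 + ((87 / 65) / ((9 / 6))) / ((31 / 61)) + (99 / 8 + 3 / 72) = 5005501 / 386880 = 12.94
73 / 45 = 1.62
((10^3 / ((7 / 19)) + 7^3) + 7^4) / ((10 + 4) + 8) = 19104 / 77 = 248.10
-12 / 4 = -3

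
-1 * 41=-41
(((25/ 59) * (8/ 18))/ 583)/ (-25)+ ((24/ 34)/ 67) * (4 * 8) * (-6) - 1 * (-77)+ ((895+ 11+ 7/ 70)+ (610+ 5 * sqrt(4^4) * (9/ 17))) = 5759534108077/ 3526036470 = 1633.43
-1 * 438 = -438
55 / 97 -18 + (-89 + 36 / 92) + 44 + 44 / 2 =-89333 / 2231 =-40.04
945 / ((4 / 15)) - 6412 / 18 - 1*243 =106003 / 36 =2944.53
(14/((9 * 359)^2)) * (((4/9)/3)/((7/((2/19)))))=16/5355392193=0.00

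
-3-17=-20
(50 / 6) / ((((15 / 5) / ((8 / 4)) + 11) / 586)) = 390.67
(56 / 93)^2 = 3136 / 8649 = 0.36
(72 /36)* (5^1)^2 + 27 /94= 4727 /94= 50.29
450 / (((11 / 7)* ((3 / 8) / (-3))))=-25200 / 11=-2290.91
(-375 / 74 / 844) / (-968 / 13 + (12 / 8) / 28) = 34125 / 422897383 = 0.00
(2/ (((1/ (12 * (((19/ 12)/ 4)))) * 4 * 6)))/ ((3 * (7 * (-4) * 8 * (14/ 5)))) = -0.00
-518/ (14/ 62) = -2294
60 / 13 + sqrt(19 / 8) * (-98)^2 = 60 / 13 + 2401 * sqrt(38) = 14805.37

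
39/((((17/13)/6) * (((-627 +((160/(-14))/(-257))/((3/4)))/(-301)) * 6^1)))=823619979/57521183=14.32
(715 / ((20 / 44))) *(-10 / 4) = -7865 / 2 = -3932.50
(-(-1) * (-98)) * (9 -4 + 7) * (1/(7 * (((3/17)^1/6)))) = -5712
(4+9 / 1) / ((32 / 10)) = 65 / 16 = 4.06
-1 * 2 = -2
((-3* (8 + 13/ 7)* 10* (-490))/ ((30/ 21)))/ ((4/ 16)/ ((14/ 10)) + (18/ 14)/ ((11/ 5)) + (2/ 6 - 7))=-17180.81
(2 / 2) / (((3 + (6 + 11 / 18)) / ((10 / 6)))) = 0.17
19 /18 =1.06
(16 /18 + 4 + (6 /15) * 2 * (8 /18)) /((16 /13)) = 767 /180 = 4.26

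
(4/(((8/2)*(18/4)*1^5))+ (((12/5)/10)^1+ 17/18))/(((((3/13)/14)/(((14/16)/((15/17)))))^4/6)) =2901588826279689091/26244000000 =110561988.50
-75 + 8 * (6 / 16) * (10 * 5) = 75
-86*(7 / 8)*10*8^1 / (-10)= 602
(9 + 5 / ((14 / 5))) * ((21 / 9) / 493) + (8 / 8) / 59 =11867 / 174522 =0.07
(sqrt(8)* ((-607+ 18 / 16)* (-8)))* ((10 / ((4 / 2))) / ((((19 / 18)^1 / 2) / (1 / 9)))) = 193880* sqrt(2) / 19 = 14430.93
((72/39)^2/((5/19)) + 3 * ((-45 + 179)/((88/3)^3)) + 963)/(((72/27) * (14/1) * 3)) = 281002409559/32247255040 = 8.71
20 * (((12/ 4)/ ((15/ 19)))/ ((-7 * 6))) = -38/ 21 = -1.81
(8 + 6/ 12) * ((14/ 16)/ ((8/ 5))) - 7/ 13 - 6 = -3145/ 1664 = -1.89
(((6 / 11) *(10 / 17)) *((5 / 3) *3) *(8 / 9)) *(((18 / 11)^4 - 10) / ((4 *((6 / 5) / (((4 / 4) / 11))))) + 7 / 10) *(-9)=-249848680 / 30116537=-8.30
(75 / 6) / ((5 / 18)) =45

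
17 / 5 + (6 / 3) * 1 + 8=67 / 5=13.40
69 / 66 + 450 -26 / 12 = 14813 / 33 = 448.88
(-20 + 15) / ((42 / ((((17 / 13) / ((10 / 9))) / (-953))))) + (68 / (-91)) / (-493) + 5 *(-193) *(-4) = 38831107207 / 10059868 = 3860.00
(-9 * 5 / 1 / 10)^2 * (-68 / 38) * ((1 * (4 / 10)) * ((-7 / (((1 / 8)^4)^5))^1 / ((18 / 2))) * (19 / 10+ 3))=63688597516066023635.27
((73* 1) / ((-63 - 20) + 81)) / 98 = -73 / 196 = -0.37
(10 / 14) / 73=5 / 511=0.01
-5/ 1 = -5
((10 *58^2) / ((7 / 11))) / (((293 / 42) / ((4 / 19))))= 8880960 / 5567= 1595.29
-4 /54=-2 /27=-0.07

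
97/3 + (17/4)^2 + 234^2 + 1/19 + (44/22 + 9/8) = 49986331/912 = 54809.57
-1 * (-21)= 21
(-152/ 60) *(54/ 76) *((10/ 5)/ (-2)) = 9/ 5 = 1.80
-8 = -8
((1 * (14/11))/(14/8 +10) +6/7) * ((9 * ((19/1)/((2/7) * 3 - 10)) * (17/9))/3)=-564281/49632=-11.37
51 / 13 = 3.92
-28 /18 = -14 /9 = -1.56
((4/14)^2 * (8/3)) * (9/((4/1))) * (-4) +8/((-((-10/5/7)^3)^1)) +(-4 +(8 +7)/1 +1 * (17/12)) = 207833/588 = 353.46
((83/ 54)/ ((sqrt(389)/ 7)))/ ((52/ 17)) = 9877*sqrt(389)/ 1092312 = 0.18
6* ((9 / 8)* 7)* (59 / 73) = 11151 / 292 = 38.19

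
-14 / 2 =-7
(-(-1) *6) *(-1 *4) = -24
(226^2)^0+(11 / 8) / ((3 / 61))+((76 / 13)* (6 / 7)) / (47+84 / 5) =20229875 / 696696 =29.04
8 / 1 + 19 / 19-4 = 5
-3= -3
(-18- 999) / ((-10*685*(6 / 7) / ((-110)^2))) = 287133 / 137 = 2095.86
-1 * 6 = -6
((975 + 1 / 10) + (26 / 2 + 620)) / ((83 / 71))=1375.60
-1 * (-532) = 532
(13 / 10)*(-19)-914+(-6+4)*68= -10747 / 10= -1074.70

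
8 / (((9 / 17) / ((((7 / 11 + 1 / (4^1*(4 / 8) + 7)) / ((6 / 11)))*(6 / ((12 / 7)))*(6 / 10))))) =17612 / 405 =43.49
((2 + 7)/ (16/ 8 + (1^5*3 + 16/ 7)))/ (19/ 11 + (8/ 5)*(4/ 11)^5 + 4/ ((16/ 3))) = 67641420/ 136205921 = 0.50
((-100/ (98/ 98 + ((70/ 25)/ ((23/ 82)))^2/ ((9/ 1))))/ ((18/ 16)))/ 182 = -5290000/ 130760539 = -0.04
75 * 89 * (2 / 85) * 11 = 29370 / 17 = 1727.65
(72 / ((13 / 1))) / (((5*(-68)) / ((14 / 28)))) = -9 / 1105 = -0.01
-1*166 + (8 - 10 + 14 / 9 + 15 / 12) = -5947 / 36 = -165.19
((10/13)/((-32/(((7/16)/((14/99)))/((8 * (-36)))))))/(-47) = -55/10010624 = -0.00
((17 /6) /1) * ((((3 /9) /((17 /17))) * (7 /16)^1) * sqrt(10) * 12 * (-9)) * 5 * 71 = -50096.41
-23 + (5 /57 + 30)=404 /57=7.09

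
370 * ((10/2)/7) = 1850/7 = 264.29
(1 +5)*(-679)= -4074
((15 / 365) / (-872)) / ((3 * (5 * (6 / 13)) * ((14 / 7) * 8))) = -0.00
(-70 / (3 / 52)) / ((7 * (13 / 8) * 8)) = -40 / 3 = -13.33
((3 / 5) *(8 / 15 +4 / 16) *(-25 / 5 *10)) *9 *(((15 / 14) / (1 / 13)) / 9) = -9165 / 28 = -327.32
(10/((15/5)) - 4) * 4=-8/3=-2.67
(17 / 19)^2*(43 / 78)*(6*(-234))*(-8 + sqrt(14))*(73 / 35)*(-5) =-130632624 / 2527 + 16329078*sqrt(14) / 2527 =-27516.74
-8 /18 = -4 /9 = -0.44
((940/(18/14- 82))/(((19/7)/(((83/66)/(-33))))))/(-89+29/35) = -6690215/3607662069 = -0.00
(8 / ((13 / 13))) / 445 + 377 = 377.02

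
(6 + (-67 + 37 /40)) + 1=-2363 /40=-59.08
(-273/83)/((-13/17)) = 357/83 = 4.30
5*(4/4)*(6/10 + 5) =28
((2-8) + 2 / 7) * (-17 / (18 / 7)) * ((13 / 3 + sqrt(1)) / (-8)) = -680 / 27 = -25.19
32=32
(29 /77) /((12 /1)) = 29 /924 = 0.03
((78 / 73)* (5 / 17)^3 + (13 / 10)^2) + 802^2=23068508726281 / 35864900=643205.72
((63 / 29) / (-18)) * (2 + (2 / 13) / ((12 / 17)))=-1211 / 4524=-0.27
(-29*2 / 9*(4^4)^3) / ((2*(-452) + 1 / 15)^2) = -24326963200 / 183846481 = -132.32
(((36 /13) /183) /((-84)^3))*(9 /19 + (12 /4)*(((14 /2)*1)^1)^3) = -815 /31007886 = -0.00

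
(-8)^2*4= 256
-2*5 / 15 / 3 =-2 / 9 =-0.22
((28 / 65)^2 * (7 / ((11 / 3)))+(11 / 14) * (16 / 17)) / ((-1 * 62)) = -3024508 / 171446275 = -0.02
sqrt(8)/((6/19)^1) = 8.96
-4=-4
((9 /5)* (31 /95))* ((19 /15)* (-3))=-279 /125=-2.23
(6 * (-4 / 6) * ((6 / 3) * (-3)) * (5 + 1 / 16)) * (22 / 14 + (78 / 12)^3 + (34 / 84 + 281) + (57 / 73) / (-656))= 45420695325 / 670432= 67748.40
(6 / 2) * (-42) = -126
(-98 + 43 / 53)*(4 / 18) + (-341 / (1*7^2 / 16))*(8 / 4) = -1903274 / 7791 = -244.29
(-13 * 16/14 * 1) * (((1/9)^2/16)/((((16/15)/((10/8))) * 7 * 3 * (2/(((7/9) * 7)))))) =-325/186624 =-0.00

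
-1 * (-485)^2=-235225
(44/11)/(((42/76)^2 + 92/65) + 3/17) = 6382480/3027301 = 2.11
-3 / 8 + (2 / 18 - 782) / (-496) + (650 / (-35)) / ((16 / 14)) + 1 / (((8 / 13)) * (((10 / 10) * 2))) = -1025 / 72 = -14.24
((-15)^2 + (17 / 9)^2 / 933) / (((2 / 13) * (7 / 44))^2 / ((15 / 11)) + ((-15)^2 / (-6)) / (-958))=5684.30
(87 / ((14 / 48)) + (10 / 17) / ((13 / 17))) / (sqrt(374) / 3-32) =-3918816 / 402311-40821 * sqrt(374) / 402311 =-11.70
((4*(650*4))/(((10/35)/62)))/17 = 2256800/17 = 132752.94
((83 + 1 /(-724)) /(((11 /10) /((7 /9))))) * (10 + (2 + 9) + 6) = 6309555 /3982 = 1584.52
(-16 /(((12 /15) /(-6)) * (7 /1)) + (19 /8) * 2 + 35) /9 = 177 /28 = 6.32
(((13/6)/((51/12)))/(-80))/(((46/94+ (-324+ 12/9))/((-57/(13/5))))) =-2679/6178072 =-0.00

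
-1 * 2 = -2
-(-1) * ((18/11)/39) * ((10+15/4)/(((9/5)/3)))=0.96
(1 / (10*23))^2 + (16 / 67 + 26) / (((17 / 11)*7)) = 1022988173 / 421771700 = 2.43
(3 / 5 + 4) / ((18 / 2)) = 23 / 45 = 0.51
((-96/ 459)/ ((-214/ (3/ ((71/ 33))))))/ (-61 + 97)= 0.00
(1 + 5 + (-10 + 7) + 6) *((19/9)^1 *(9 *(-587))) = -100377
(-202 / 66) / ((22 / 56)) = -2828 / 363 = -7.79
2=2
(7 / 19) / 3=7 / 57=0.12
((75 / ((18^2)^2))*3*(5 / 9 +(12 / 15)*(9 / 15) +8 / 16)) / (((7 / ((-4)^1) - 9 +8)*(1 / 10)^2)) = -17275 / 144342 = -0.12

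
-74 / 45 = -1.64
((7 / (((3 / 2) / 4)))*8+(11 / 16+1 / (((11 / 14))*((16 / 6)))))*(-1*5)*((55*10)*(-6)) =9932875 / 4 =2483218.75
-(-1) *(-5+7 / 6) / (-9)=23 / 54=0.43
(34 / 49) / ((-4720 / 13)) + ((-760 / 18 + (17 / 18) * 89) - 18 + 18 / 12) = 25.33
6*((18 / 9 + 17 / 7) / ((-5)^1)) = -186 / 35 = -5.31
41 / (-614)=-41 / 614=-0.07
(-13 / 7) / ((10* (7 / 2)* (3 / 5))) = -13 / 147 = -0.09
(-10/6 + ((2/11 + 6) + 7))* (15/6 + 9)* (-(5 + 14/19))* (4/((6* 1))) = -50140/99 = -506.46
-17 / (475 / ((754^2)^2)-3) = 5494577518352 / 969631326293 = 5.67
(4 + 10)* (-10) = -140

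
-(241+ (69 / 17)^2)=-74410 / 289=-257.47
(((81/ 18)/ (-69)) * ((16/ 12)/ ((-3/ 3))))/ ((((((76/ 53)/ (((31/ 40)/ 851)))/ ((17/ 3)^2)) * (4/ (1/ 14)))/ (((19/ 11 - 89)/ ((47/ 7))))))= -474827/ 1153593474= -0.00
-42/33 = -14/11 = -1.27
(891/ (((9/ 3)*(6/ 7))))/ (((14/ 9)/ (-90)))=-40095/ 2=-20047.50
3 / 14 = 0.21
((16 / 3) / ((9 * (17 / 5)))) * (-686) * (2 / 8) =-13720 / 459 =-29.89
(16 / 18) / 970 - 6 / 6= -4361 / 4365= -1.00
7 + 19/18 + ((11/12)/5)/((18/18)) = 1483/180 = 8.24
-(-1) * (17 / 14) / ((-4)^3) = -17 / 896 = -0.02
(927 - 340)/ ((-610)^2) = 0.00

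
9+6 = 15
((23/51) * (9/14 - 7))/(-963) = 2047/687582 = 0.00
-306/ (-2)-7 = 146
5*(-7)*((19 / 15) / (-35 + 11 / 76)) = 10108 / 7947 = 1.27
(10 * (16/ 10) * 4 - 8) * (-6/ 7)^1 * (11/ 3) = -176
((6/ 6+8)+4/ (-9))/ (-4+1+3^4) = 77/ 702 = 0.11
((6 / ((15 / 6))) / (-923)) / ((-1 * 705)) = 4 / 1084525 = 0.00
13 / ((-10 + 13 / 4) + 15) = 52 / 33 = 1.58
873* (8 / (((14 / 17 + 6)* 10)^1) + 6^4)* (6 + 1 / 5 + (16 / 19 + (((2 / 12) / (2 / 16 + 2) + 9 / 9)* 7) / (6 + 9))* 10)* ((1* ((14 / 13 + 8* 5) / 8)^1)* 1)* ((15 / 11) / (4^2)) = 4171349838471363 / 428633920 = 9731730.61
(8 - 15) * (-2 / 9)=1.56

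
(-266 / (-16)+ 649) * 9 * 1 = 47925 / 8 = 5990.62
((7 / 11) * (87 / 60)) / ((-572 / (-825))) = 3045 / 2288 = 1.33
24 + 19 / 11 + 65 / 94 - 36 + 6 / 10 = -46433 / 5170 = -8.98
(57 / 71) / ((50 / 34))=969 / 1775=0.55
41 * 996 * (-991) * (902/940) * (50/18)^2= -380235055750/1269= -299633613.67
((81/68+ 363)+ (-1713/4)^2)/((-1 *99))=-16661111/8976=-1856.18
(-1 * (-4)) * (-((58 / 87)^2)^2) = -64 / 81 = -0.79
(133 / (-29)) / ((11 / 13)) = -1729 / 319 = -5.42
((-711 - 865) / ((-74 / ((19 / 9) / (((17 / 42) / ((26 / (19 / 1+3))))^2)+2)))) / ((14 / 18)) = 4959393048 / 9056971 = 547.58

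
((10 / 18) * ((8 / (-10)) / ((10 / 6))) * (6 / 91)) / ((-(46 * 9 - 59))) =8 / 161525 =0.00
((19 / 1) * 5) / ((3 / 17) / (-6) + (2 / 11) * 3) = 35530 / 193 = 184.09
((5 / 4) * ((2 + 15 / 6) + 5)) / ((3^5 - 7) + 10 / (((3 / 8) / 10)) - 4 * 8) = 285 / 11296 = 0.03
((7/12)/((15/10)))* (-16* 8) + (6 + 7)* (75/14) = 2503/126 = 19.87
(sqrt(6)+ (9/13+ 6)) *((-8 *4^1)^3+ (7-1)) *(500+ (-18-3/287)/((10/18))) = -1912487417826/18655-21982613998 *sqrt(6)/1435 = -140042232.94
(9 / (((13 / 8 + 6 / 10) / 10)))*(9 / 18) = 1800 / 89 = 20.22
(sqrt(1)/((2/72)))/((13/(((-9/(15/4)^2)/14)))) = -288/2275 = -0.13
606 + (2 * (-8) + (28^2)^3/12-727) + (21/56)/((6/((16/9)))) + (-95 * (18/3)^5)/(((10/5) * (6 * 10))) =361361092/9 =40151232.44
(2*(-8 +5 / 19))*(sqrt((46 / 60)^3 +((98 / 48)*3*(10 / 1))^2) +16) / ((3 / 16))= -392*sqrt(3039130635) / 4275 - 25088 / 19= -6375.46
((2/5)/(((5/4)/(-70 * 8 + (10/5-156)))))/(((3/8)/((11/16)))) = -10472/25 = -418.88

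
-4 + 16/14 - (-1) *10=50/7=7.14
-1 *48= -48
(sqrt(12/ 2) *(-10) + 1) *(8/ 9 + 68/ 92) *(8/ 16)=337/ 414 - 1685 *sqrt(6)/ 207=-19.13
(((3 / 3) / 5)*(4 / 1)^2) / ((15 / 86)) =18.35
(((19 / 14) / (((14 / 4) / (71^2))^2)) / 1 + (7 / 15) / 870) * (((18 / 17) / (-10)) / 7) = -12601652610301 / 295923250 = -42584.19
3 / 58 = 0.05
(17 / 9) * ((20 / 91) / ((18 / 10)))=1700 / 7371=0.23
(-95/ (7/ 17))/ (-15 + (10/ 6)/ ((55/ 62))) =53295/ 3031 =17.58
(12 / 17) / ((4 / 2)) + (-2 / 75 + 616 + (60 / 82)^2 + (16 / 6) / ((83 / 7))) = 109774656068 / 177891825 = 617.09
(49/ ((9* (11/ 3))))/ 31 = 49/ 1023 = 0.05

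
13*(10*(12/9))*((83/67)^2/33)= 3582280/444411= 8.06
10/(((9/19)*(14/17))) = 1615/63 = 25.63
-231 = -231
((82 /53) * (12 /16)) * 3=369 /106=3.48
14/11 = 1.27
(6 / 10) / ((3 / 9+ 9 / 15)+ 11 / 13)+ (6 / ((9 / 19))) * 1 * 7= 92653 / 1041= 89.00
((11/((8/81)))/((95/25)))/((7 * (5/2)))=891/532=1.67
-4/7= -0.57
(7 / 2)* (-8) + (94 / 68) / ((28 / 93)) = -22285 / 952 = -23.41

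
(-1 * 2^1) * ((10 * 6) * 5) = -600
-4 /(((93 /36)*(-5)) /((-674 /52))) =-8088 /2015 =-4.01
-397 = -397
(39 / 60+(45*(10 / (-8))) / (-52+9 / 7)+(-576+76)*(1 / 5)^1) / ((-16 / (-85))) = -1185767 / 2272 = -521.90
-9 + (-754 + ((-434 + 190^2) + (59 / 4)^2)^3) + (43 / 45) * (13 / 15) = 127746902895075560539 / 2764800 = 46204753651286.01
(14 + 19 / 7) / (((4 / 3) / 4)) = 351 / 7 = 50.14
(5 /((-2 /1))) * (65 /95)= -65 /38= -1.71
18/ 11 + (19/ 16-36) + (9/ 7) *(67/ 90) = -198469/ 6160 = -32.22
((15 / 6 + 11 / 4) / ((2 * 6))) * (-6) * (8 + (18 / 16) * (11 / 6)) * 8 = -3381 / 16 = -211.31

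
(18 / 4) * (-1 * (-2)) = 9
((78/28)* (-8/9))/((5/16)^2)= -13312/525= -25.36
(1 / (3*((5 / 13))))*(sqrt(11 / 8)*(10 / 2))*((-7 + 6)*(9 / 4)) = -39*sqrt(22) / 16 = -11.43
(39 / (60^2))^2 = 169 / 1440000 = 0.00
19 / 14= 1.36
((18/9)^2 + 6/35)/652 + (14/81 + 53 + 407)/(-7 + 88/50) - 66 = -18622353557/121071510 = -153.81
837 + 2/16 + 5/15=20099/24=837.46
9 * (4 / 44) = 0.82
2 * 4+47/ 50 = 447/ 50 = 8.94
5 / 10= 1 / 2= 0.50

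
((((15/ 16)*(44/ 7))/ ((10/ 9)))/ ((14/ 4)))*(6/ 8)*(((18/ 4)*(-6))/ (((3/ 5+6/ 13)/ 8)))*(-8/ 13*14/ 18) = 17820/ 161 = 110.68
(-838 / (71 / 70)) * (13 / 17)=-631.80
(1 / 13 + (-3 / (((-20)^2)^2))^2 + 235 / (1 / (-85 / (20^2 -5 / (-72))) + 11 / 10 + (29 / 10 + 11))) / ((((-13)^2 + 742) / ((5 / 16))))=96049126401474083 / 12223279677440000000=0.01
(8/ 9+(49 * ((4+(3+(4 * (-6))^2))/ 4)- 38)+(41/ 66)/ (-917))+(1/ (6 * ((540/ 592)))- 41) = 115429473947/ 16340940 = 7063.82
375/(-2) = -375/2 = -187.50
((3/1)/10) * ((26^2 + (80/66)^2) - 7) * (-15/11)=-730141/2662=-274.28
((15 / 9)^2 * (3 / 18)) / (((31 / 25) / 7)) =4375 / 1674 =2.61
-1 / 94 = -0.01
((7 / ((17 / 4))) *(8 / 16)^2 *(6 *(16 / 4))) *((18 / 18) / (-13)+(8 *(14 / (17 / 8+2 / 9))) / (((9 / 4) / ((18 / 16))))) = 675192 / 2873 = 235.01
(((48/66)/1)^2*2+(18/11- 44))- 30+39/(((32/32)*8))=-64305/968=-66.43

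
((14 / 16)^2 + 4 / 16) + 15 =1025 / 64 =16.02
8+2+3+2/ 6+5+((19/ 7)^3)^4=6640706027994538/ 41523861603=159925.06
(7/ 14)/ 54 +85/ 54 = 19/ 12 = 1.58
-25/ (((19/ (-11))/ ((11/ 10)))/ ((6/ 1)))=1815/ 19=95.53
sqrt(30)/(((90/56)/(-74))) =-2072 * sqrt(30)/45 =-252.20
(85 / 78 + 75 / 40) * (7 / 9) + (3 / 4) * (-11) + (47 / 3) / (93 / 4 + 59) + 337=6510979 / 19656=331.25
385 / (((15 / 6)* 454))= 77 / 227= 0.34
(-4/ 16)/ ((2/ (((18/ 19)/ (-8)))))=9/ 608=0.01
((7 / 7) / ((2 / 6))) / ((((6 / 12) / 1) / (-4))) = -24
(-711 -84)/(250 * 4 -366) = -795/634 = -1.25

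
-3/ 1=-3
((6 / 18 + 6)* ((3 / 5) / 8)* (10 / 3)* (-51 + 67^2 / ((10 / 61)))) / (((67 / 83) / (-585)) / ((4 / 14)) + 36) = 16809938457 / 13981964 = 1202.26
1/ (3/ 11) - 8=-13/ 3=-4.33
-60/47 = -1.28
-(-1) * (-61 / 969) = -61 / 969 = -0.06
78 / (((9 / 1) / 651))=5642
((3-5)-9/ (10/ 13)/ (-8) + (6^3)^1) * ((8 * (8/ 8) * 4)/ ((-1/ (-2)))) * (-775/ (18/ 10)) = -5937188.89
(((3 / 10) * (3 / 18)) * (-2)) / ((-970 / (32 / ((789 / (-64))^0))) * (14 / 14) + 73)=-8 / 3415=-0.00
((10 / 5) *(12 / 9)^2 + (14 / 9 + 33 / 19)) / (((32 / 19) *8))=1171 / 2304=0.51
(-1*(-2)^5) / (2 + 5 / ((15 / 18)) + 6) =2.29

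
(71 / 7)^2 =5041 / 49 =102.88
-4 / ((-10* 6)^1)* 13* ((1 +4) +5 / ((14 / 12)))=169 / 21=8.05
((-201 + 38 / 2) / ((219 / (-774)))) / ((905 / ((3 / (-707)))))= -20124 / 6672565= -0.00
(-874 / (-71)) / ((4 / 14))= 3059 / 71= 43.08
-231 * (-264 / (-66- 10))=-15246 / 19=-802.42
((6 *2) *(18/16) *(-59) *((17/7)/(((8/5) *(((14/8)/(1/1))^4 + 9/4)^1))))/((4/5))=-2708100/20839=-129.95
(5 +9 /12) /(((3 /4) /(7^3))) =7889 /3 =2629.67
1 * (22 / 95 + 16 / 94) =1794 / 4465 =0.40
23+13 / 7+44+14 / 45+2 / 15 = 69.30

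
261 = 261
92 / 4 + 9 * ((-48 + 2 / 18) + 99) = 483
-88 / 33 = -8 / 3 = -2.67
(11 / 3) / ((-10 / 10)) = -11 / 3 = -3.67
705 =705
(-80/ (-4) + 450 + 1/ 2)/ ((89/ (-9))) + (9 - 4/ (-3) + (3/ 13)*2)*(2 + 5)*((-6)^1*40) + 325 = -41323327/ 2314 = -17857.96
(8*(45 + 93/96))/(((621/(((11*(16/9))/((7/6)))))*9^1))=129448/117369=1.10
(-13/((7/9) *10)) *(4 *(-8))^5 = 1962934272/35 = 56083836.34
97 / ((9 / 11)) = 1067 / 9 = 118.56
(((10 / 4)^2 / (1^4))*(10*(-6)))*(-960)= 360000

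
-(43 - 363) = 320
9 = 9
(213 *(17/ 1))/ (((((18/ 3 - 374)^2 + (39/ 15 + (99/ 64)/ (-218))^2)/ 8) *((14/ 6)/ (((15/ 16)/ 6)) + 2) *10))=105728657817600/ 83701619738737247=0.00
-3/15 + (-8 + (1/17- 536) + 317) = -19307/85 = -227.14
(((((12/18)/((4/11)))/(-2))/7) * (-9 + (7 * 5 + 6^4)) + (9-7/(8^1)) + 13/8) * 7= -13723/12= -1143.58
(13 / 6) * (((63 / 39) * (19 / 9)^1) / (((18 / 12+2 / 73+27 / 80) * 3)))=388360 / 294057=1.32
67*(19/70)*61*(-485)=-7532341/14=-538024.36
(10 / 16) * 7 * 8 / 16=2.19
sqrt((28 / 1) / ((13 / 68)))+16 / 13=16 / 13+4* sqrt(1547) / 13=13.33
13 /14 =0.93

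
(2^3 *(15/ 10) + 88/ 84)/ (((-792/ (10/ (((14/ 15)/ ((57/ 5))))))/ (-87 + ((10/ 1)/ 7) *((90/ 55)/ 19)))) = 29021395/ 166012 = 174.82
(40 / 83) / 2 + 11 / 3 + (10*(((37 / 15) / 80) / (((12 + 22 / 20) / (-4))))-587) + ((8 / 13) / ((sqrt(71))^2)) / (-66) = -193140166525 / 331180707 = -583.19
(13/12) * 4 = 13/3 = 4.33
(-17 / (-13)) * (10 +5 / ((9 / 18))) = 340 / 13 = 26.15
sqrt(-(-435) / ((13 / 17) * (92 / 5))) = 5 * sqrt(442221) / 598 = 5.56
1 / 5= 0.20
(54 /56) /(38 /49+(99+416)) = 189 /101092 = 0.00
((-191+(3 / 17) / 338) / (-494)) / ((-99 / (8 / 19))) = -2194966 / 1334815911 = -0.00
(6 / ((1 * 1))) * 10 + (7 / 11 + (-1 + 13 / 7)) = 4735 / 77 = 61.49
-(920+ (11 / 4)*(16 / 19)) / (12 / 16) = -70096 / 57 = -1229.75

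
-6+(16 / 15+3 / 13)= -917 / 195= -4.70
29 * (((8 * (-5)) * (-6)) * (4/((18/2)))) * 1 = 9280/3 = 3093.33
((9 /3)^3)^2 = 729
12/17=0.71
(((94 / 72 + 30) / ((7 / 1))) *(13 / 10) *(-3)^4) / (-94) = -18837 / 3760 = -5.01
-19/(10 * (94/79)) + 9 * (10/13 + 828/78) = 1232567/12220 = 100.86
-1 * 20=-20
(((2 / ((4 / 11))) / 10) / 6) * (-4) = -11 / 30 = -0.37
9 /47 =0.19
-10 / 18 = -5 / 9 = -0.56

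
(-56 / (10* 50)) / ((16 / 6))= -21 / 500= -0.04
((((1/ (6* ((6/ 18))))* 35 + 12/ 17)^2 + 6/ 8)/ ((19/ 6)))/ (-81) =-10106/ 7803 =-1.30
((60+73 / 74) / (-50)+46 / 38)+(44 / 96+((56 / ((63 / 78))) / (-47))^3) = -1088230161899 / 394132872600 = -2.76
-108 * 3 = -324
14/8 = 7/4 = 1.75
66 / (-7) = -66 / 7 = -9.43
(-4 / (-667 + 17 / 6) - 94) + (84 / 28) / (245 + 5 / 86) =-526196688 / 5598925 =-93.98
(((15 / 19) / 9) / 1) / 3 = 5 / 171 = 0.03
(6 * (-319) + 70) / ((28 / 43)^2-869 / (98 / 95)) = 334136488 / 152567363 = 2.19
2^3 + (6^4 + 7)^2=1697817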